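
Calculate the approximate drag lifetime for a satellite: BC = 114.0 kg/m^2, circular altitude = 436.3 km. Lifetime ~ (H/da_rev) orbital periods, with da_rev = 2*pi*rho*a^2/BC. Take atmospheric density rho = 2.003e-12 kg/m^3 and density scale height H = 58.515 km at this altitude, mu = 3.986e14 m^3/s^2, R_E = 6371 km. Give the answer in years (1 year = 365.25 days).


a = R_E + alt = 6807.3000 km = 6.8073e+06 m
da_rev = 2*pi*rho*a^2/BC = 2*pi*2.003e-12*(6.8073e+06)^2/114.0 = 5.115708 m per revolution
N = H/da_rev = 58515.0000 m / 5.115708 m = 11438.2994 revolutions
P = 2*pi*sqrt(a^3/mu) = 5589.5077 s
lifetime = N*P = 11438.2994 * 5589.5077 = 6.3934463e+07 s = 739.9822 days
years = 739.9822 / 365.25 = 2.0260 years

2.0260 years


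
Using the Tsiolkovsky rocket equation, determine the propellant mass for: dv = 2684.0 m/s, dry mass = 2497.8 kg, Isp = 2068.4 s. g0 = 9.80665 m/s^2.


ve = Isp * g0 = 2068.4 * 9.80665 = 20284.074860 m/s
mass ratio = exp(dv/ve) = exp(2684.0/20284.074860) = 1.14147416
m_prop = m_dry * (mr - 1) = 2497.8 * (1.14147416 - 1)
m_prop = 353.3742 kg

353.3742 kg


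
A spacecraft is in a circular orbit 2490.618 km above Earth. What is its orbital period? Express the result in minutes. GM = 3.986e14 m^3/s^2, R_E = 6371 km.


r = 8861.6180 km = 8.861618e+06 m
T = 2*pi*sqrt(r^3/mu) = 2*pi*sqrt(6.9588756e+20 / 3.986e14)
T = 8301.9623 s = 138.3660 min

138.3660 minutes


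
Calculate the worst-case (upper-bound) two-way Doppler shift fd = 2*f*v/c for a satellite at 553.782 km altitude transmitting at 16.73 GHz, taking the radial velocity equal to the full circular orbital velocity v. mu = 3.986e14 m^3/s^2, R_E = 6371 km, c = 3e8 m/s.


r = 6.924782e+06 m
v = sqrt(mu/r) = 7586.9216 m/s (worst-case radial velocity)
f = 16.73 GHz = 1.673e+10 Hz
fd = 2*f*v/c = 2*1.673e+10*7586.9216/3.0e+08
fd = 846194.6518 Hz

846194.6518 Hz


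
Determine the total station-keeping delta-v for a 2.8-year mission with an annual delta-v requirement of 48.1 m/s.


dV = rate * years = 48.1 * 2.8
dV = 134.6800 m/s

134.6800 m/s


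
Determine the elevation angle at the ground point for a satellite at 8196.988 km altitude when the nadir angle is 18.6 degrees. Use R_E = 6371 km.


r = R_E + alt = 14567.9880 km
Law of sines in the satellite / Earth-center / ground-point triangle:
  sin(nadir)/R_E = sin(90 + el)/r  =>  cos(el) = (r/R_E)*sin(nadir)
cos(el) = (14567.9880 / 6371.0000) * sin(18.6 deg) = 0.7293353
el = arccos(0.7293353) = 43.1693 deg
(Earth-central angle = 90 - nadir - el = 28.2307 deg)

43.1693 degrees


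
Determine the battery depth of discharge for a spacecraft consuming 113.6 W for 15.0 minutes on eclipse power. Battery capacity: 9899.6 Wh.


E_used = P * t / 60 = 113.6 * 15.0 / 60 = 28.4000 Wh
DOD = E_used / E_total * 100 = 28.4000 / 9899.6 * 100
DOD = 0.2868803 %

0.2869 %


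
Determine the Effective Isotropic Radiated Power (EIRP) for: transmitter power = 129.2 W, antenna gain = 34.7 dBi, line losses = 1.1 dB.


Pt = 129.2 W = 21.1126 dBW
EIRP = Pt_dBW + Gt - losses = 21.1126 + 34.7 - 1.1 = 54.7126 dBW

54.7126 dBW


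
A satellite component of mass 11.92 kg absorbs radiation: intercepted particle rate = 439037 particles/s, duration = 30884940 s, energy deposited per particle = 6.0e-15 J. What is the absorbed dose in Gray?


Total energy deposited = rate * time * E_per
  = 439037 * 30884940 * 6.0e-15 = 0.08135779 J
Dose = E_total / mass = 0.08135779 / 11.92
Dose = 0.006825318 Gy

0.0068 Gy


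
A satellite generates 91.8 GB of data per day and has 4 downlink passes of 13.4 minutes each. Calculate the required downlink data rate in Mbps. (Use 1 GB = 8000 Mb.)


total contact time = 4 * 13.4 * 60 = 3216.0000 s
data = 91.8 GB = 734400.0000 Mb
rate = 734400.0000 / 3216.0000 = 228.3582 Mbps

228.3582 Mbps


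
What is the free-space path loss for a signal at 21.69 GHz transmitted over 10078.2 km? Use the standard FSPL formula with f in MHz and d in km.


f = 21.69 GHz = 21690.0000 MHz
d = 10078.2 km
FSPL = 32.44 + 20*log10(21690.0000) + 20*log10(10078.2)
FSPL = 32.44 + 86.7252 + 80.0677
FSPL = 199.2329 dB

199.2329 dB


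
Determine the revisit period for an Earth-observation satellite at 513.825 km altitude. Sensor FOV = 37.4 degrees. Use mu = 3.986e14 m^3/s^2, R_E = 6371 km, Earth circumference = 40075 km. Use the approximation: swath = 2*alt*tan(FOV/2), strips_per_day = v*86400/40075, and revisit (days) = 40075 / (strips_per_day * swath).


swath = 2*513.825*tan(0.3263766) = 347.8403 km
v = sqrt(mu/r) = 7608.9056 m/s = 7.6089 km/s
strips/day = v*86400/40075 = 7.6089*86400/40075 = 16.4045
coverage/day = strips * swath = 16.4045 * 347.8403 = 5706.1390 km
revisit = 40075 / 5706.1390 = 7.0231 days

7.0231 days


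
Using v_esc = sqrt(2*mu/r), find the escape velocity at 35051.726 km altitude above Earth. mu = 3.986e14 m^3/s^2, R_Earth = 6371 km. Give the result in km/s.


r = 6371.0 + 35051.726 = 41422.7260 km = 4.1422726e+07 m
v_esc = sqrt(2*mu/r) = sqrt(2*3.986e14 / 4.1422726e+07)
v_esc = 4386.9664 m/s = 4.3870 km/s

4.3870 km/s


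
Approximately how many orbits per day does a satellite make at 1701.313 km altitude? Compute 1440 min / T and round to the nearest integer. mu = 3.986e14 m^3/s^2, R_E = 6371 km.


r = 8.072313e+06 m
T = 2*pi*sqrt(r^3/mu) = 7217.8560 s = 120.2976 min
revs/day = 1440 / 120.2976 = 11.9703
Rounded: 12 revolutions per day

12 revolutions per day


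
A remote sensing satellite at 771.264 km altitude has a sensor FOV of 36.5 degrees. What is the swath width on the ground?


FOV = 36.5 deg = 0.6370452 rad
swath = 2 * alt * tan(FOV/2) = 2 * 771.264 * tan(0.3185226)
swath = 2 * 771.264 * 0.3297505
swath = 508.6495 km

508.6495 km


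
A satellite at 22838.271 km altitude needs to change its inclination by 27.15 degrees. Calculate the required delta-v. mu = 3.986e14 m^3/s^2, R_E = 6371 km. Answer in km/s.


r = 29209.2710 km = 2.9209271e+07 m
V = sqrt(mu/r) = 3694.0969 m/s
di = 27.15 deg = 0.4738569 rad
dV = 2*V*sin(di/2) = 2*3694.0969*sin(0.2369284)
dV = 1734.1420 m/s = 1.7341 km/s

1.7341 km/s


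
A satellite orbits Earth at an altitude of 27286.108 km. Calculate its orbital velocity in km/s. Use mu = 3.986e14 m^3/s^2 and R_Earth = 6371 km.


r = R_E + alt = 6371.0 + 27286.108 = 33657.1080 km = 3.3657108e+07 m
v = sqrt(mu/r) = sqrt(3.986e14 / 3.3657108e+07) = 3441.3611 m/s = 3.4414 km/s

3.4414 km/s


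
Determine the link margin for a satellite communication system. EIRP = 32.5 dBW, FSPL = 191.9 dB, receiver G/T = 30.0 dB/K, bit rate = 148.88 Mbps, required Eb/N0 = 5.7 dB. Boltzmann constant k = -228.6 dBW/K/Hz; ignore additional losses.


C/N0 = EIRP - FSPL + G/T - k = 32.5 - 191.9 + 30.0 - (-228.6)
C/N0 = 99.2000 dB-Hz
R_b = 148.88 Mbps = 1.4888e+08 bps -> 10*log10(R_b) = 81.7284 dB-Hz
Eb/N0 = C/N0 - 10*log10(R_b) = 99.2000 - 81.7284 = 17.4716 dB
Margin = Eb/N0 - Eb/N0_req = 17.4716 - 5.7 = 11.7716 dB (link closes)

11.7716 dB


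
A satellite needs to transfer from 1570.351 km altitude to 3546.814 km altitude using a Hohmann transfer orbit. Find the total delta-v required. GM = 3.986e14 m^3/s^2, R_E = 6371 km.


r1 = 7941.3510 km = 7.941351e+06 m
r2 = 9917.8140 km = 9.917814e+06 m
dv1 = sqrt(mu/r1)*(sqrt(2*r2/(r1+r2)) - 1) = 381.7449 m/s
dv2 = sqrt(mu/r2)*(1 - sqrt(2*r1/(r1+r2))) = 361.0819 m/s
total dv = |dv1| + |dv2| = 381.7449 + 361.0819 = 742.8269 m/s = 0.7428269 km/s

0.7428 km/s


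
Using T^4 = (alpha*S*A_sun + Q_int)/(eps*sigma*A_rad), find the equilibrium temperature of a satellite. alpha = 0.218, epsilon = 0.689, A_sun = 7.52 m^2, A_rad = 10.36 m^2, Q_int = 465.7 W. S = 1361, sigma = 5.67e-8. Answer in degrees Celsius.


Numerator = alpha*S*A_sun + Q_int = 0.218*1361*7.52 + 465.7 = 2696.8690 W
Denominator = eps*sigma*A_rad = 0.689*5.67e-8*10.36 = 4.0472687e-07 W/K^4
T^4 = 6.6634295e+09 K^4
T = 285.7093 K = 12.5593 C

12.5593 degrees Celsius


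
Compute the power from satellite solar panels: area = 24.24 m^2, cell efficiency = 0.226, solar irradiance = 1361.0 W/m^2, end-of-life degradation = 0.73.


P = area * eta * S * degradation
P = 24.24 * 0.226 * 1361.0 * 0.73
P = 5442.7958 W

5442.7958 W


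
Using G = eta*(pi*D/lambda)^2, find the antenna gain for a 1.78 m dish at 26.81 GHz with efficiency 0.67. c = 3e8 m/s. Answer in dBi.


lambda = c/f = 3e8 / 2.681e+10 = 0.01118985 m
G = eta*(pi*D/lambda)^2 = 0.67*(pi*1.78/0.01118985)^2
G = 167326.8638 (linear)
G = 10*log10(167326.8638) = 52.2357 dBi

52.2357 dBi


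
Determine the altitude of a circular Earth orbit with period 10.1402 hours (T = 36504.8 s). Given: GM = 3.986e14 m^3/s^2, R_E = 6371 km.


T = 36504.8 s
r = (mu*T^2/(4*pi^2))^(1/3) = (3.986e14 * 36504.8^2 / (4*pi^2))^(1/3)
r = 2.3784417e+07 m = 23784.4165 km
alt = r - R_E = 23784.4165 - 6371 = 17413.4165 km

17413.4165 km


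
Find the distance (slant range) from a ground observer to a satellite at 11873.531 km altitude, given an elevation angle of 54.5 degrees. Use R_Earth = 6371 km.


h = 11873.531 km, el = 54.5 deg
d = -R_E*sin(el) + sqrt((R_E*sin(el))^2 + 2*R_E*h + h^2)
d = -6371.0000*sin(0.9512044) + sqrt((6371.0000*0.8141155)^2 + 2*6371.0000*11873.531 + 11873.531^2)
d = 12678.7518 km

12678.7518 km


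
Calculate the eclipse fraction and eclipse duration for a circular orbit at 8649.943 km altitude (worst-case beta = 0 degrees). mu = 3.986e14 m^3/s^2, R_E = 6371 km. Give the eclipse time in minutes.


r = 15020.9430 km
T = 305.3555 min
Eclipse fraction = arcsin(R_E/r)/pi = arcsin(6371.0000/15020.9430)/pi
= arcsin(0.4241411)/pi = 0.139424
Eclipse duration = 0.139424 * 305.3555 = 42.5739 min

42.5739 minutes


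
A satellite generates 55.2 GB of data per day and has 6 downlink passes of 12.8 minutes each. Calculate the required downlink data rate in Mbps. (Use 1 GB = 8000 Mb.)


total contact time = 6 * 12.8 * 60 = 4608.0000 s
data = 55.2 GB = 441600.0000 Mb
rate = 441600.0000 / 4608.0000 = 95.8333 Mbps

95.8333 Mbps


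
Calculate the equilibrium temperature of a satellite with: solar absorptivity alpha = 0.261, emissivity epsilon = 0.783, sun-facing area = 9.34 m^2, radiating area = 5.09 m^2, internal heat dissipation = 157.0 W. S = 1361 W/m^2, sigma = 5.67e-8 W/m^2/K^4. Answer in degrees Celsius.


Numerator = alpha*S*A_sun + Q_int = 0.261*1361*9.34 + 157.0 = 3474.7641 W
Denominator = eps*sigma*A_rad = 0.783*5.67e-8*5.09 = 2.2597615e-07 W/K^4
T^4 = 1.5376685e+10 K^4
T = 352.1403 K = 78.9903 C

78.9903 degrees Celsius


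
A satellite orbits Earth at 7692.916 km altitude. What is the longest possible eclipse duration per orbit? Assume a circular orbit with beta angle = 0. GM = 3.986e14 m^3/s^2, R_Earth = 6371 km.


r = 14063.9160 km
T = 276.6428 min
Eclipse fraction = arcsin(R_E/r)/pi = arcsin(6371.0000/14063.9160)/pi
= arcsin(0.4530033)/pi = 0.1496474
Eclipse duration = 0.1496474 * 276.6428 = 41.3989 min

41.3989 minutes


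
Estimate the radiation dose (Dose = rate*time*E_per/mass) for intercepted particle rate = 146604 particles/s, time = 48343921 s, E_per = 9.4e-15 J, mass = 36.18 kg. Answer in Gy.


Total energy deposited = rate * time * E_per
  = 146604 * 48343921 * 9.4e-15 = 0.06662167 J
Dose = E_total / mass = 0.06662167 / 36.18
Dose = 0.001841395 Gy

0.0018 Gy


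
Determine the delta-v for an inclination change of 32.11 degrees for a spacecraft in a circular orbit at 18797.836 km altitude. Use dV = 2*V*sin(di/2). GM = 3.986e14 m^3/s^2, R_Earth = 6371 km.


r = 25168.8360 km = 2.5168836e+07 m
V = sqrt(mu/r) = 3979.5786 m/s
di = 32.11 deg = 0.5604252 rad
dV = 2*V*sin(di/2) = 2*3979.5786*sin(0.2802126)
dV = 2201.1843 m/s = 2.2012 km/s

2.2012 km/s


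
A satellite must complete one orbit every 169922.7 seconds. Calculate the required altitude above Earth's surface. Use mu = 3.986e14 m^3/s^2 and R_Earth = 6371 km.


T = 169922.7 s
r = (mu*T^2/(4*pi^2))^(1/3) = (3.986e14 * 169922.7^2 / (4*pi^2))^(1/3)
r = 6.6307113e+07 m = 66307.1130 km
alt = r - R_E = 66307.1130 - 6371 = 59936.1130 km

59936.1130 km


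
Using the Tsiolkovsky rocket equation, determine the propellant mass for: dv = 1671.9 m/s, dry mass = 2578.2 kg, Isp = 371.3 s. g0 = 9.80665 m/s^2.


ve = Isp * g0 = 371.3 * 9.80665 = 3641.209145 m/s
mass ratio = exp(dv/ve) = exp(1671.9/3641.209145) = 1.58274497
m_prop = m_dry * (mr - 1) = 2578.2 * (1.58274497 - 1)
m_prop = 1502.4331 kg

1502.4331 kg


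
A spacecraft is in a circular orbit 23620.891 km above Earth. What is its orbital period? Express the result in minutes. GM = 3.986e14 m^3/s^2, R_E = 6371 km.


r = 29991.8910 km = 2.9991891e+07 m
T = 2*pi*sqrt(r^3/mu) = 2*pi*sqrt(2.6978112e+22 / 3.986e14)
T = 51691.2453 s = 861.5208 min

861.5208 minutes


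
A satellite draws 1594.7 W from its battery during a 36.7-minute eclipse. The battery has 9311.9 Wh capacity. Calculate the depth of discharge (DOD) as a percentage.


E_used = P * t / 60 = 1594.7 * 36.7 / 60 = 975.4248 Wh
DOD = E_used / E_total * 100 = 975.4248 / 9311.9 * 100
DOD = 10.4750 %

10.4750 %


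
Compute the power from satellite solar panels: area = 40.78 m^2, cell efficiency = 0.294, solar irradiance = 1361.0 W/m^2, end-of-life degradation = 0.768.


P = area * eta * S * degradation
P = 40.78 * 0.294 * 1361.0 * 0.768
P = 12531.8128 W

12531.8128 W


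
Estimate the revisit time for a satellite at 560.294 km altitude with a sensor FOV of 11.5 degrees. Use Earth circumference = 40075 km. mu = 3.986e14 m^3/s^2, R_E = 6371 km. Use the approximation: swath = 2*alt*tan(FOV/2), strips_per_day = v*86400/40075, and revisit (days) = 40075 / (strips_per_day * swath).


swath = 2*560.294*tan(0.1003564) = 112.8373 km
v = sqrt(mu/r) = 7583.3567 m/s = 7.5834 km/s
strips/day = v*86400/40075 = 7.5834*86400/40075 = 16.3494
coverage/day = strips * swath = 16.3494 * 112.8373 = 1844.8213 km
revisit = 40075 / 1844.8213 = 21.7230 days

21.7230 days


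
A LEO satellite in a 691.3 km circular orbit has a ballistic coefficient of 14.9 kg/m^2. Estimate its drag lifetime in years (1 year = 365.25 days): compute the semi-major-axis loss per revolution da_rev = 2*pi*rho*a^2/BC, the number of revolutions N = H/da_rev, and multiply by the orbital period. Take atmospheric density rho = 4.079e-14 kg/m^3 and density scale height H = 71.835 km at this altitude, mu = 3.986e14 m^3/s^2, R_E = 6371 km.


a = R_E + alt = 7062.3000 km = 7.0623e+06 m
da_rev = 2*pi*rho*a^2/BC = 2*pi*4.079e-14*(7.0623e+06)^2/14.9 = 0.85790585 m per revolution
N = H/da_rev = 71835.0000 m / 0.85790585 m = 83732.9644 revolutions
P = 2*pi*sqrt(a^3/mu) = 5906.5035 s
lifetime = N*P = 83732.9644 * 5906.5035 = 4.9456905e+08 s = 5724.1788 days
years = 5724.1788 / 365.25 = 15.6719 years

15.6719 years


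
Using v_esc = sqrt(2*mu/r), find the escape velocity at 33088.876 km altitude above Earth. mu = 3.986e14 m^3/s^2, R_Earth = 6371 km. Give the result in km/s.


r = 6371.0 + 33088.876 = 39459.8760 km = 3.9459876e+07 m
v_esc = sqrt(2*mu/r) = sqrt(2*3.986e14 / 3.9459876e+07)
v_esc = 4494.7525 m/s = 4.4948 km/s

4.4948 km/s


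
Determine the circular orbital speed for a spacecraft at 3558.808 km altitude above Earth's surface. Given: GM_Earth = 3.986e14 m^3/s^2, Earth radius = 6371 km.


r = R_E + alt = 6371.0 + 3558.808 = 9929.8080 km = 9.929808e+06 m
v = sqrt(mu/r) = sqrt(3.986e14 / 9.929808e+06) = 6335.7528 m/s = 6.3358 km/s

6.3358 km/s


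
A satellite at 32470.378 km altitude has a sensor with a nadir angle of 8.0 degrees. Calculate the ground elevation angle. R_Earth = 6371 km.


r = R_E + alt = 38841.3780 km
Law of sines in the satellite / Earth-center / ground-point triangle:
  sin(nadir)/R_E = sin(90 + el)/r  =>  cos(el) = (r/R_E)*sin(nadir)
cos(el) = (38841.3780 / 6371.0000) * sin(8.0 deg) = 0.8484814
el = arccos(0.8484814) = 31.9531 deg
(Earth-central angle = 90 - nadir - el = 50.0469 deg)

31.9531 degrees


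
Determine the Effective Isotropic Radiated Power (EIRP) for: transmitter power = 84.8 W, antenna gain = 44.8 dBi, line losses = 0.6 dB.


Pt = 84.8 W = 19.2840 dBW
EIRP = Pt_dBW + Gt - losses = 19.2840 + 44.8 - 0.6 = 63.4840 dBW

63.4840 dBW


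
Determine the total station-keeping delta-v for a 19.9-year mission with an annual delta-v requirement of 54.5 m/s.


dV = rate * years = 54.5 * 19.9
dV = 1084.5500 m/s

1084.5500 m/s


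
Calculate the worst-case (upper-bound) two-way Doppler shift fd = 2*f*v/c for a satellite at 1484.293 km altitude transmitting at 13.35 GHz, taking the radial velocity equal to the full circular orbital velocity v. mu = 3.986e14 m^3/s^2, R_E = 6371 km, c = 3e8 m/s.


r = 7.855293e+06 m
v = sqrt(mu/r) = 7123.4020 m/s (worst-case radial velocity)
f = 13.35 GHz = 1.335e+10 Hz
fd = 2*f*v/c = 2*1.335e+10*7123.4020/3.0e+08
fd = 633982.7764 Hz

633982.7764 Hz


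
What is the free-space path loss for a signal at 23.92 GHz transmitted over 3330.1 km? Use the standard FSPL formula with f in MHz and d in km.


f = 23.92 GHz = 23920.0000 MHz
d = 3330.1 km
FSPL = 32.44 + 20*log10(23920.0000) + 20*log10(3330.1)
FSPL = 32.44 + 87.5752 + 70.4491
FSPL = 190.4644 dB

190.4644 dB


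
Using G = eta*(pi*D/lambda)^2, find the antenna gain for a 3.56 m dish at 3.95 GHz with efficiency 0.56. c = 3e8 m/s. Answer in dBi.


lambda = c/f = 3e8 / 3.95e+09 = 0.07594937 m
G = eta*(pi*D/lambda)^2 = 0.56*(pi*3.56/0.07594937)^2
G = 12143.3762 (linear)
G = 10*log10(12143.3762) = 40.8434 dBi

40.8434 dBi


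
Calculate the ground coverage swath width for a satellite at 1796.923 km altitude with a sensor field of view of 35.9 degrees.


FOV = 35.9 deg = 0.6265732 rad
swath = 2 * alt * tan(FOV/2) = 2 * 1796.923 * tan(0.3132866)
swath = 2 * 1796.923 * 0.3239552
swath = 1164.2450 km

1164.2450 km


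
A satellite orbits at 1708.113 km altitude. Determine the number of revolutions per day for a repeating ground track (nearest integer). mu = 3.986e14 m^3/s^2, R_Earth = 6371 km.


r = 8.079113e+06 m
T = 2*pi*sqrt(r^3/mu) = 7226.9782 s = 120.4496 min
revs/day = 1440 / 120.4496 = 11.9552
Rounded: 12 revolutions per day

12 revolutions per day


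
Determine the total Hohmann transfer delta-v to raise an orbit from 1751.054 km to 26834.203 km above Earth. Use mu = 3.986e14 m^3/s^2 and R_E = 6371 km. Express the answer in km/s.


r1 = 8122.0540 km = 8.122054e+06 m
r2 = 33205.2030 km = 3.3205203e+07 m
dv1 = sqrt(mu/r1)*(sqrt(2*r2/(r1+r2)) - 1) = 1875.0158 m/s
dv2 = sqrt(mu/r2)*(1 - sqrt(2*r1/(r1+r2))) = 1292.5225 m/s
total dv = |dv1| + |dv2| = 1875.0158 + 1292.5225 = 3167.5383 m/s = 3.1675 km/s

3.1675 km/s


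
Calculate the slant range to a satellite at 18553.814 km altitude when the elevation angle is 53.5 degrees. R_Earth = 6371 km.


h = 18553.814 km, el = 53.5 deg
d = -R_E*sin(el) + sqrt((R_E*sin(el))^2 + 2*R_E*h + h^2)
d = -6371.0000*sin(0.9337511) + sqrt((6371.0000*0.8038569)^2 + 2*6371.0000*18553.814 + 18553.814^2)
d = 19513.6673 km

19513.6673 km


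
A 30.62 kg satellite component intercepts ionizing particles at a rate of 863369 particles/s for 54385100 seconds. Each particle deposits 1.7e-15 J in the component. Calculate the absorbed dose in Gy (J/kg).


Total energy deposited = rate * time * E_per
  = 863369 * 54385100 * 1.7e-15 = 0.0798225 J
Dose = E_total / mass = 0.0798225 / 30.62
Dose = 0.002606874 Gy

0.0026 Gy


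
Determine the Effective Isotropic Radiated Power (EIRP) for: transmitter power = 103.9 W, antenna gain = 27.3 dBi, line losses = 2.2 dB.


Pt = 103.9 W = 20.1662 dBW
EIRP = Pt_dBW + Gt - losses = 20.1662 + 27.3 - 2.2 = 45.2662 dBW

45.2662 dBW


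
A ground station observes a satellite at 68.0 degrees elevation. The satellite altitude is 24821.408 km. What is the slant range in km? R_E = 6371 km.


h = 24821.408 km, el = 68.0 deg
d = -R_E*sin(el) + sqrt((R_E*sin(el))^2 + 2*R_E*h + h^2)
d = -6371.0000*sin(1.1868) + sqrt((6371.0000*0.9271839)^2 + 2*6371.0000*24821.408 + 24821.408^2)
d = 25193.8822 km

25193.8822 km


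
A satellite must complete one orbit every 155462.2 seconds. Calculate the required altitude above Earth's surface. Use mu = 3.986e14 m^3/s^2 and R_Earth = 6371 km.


T = 155462.2 s
r = (mu*T^2/(4*pi^2))^(1/3) = (3.986e14 * 155462.2^2 / (4*pi^2))^(1/3)
r = 6.2489789e+07 m = 62489.7891 km
alt = r - R_E = 62489.7891 - 6371 = 56118.7891 km

56118.7891 km


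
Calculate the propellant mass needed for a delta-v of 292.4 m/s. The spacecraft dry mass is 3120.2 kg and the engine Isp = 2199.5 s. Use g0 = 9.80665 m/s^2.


ve = Isp * g0 = 2199.5 * 9.80665 = 21569.726675 m/s
mass ratio = exp(dv/ve) = exp(292.4/21569.726675) = 1.01364834
m_prop = m_dry * (mr - 1) = 3120.2 * (1.01364834 - 1)
m_prop = 42.5855 kg

42.5855 kg


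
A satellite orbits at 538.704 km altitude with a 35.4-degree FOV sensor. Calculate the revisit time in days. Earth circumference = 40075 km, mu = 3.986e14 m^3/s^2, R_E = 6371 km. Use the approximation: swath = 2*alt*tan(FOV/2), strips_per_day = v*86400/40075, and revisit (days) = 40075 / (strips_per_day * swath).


swath = 2*538.704*tan(0.3089233) = 343.8448 km
v = sqrt(mu/r) = 7595.1949 m/s = 7.5952 km/s
strips/day = v*86400/40075 = 7.5952*86400/40075 = 16.3749
coverage/day = strips * swath = 16.3749 * 343.8448 = 5630.4297 km
revisit = 40075 / 5630.4297 = 7.1176 days

7.1176 days


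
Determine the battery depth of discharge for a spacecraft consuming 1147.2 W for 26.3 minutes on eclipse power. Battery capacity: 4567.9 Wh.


E_used = P * t / 60 = 1147.2 * 26.3 / 60 = 502.8560 Wh
DOD = E_used / E_total * 100 = 502.8560 / 4567.9 * 100
DOD = 11.0085 %

11.0085 %


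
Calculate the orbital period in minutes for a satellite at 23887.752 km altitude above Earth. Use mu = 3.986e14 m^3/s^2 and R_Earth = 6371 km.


r = 30258.7520 km = 3.0258752e+07 m
T = 2*pi*sqrt(r^3/mu) = 2*pi*sqrt(2.7704673e+22 / 3.986e14)
T = 52382.6830 s = 873.0447 min

873.0447 minutes


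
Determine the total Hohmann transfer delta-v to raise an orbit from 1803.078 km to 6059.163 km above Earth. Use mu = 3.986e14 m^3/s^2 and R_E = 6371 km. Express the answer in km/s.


r1 = 8174.0780 km = 8.174078e+06 m
r2 = 12430.1630 km = 1.2430163e+07 m
dv1 = sqrt(mu/r1)*(sqrt(2*r2/(r1+r2)) - 1) = 687.3960 m/s
dv2 = sqrt(mu/r2)*(1 - sqrt(2*r1/(r1+r2))) = 618.6566 m/s
total dv = |dv1| + |dv2| = 687.3960 + 618.6566 = 1306.0527 m/s = 1.3061 km/s

1.3061 km/s


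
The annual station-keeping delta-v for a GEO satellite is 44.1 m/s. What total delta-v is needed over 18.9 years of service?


dV = rate * years = 44.1 * 18.9
dV = 833.4900 m/s

833.4900 m/s


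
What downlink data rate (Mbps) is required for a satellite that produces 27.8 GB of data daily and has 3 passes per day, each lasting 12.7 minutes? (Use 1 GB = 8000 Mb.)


total contact time = 3 * 12.7 * 60 = 2286.0000 s
data = 27.8 GB = 222400.0000 Mb
rate = 222400.0000 / 2286.0000 = 97.2878 Mbps

97.2878 Mbps


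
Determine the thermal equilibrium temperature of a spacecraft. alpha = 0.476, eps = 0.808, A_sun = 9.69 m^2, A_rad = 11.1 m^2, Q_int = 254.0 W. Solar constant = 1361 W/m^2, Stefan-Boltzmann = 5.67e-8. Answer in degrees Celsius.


Numerator = alpha*S*A_sun + Q_int = 0.476*1361*9.69 + 254.0 = 6531.5308 W
Denominator = eps*sigma*A_rad = 0.808*5.67e-8*11.1 = 5.0853096e-07 W/K^4
T^4 = 1.284392e+10 K^4
T = 336.6467 K = 63.4967 C

63.4967 degrees Celsius


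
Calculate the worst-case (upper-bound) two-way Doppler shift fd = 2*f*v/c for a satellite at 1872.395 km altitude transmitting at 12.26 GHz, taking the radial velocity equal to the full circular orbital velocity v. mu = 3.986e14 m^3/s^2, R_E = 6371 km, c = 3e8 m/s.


r = 8.243395e+06 m
v = sqrt(mu/r) = 6953.6943 m/s (worst-case radial velocity)
f = 12.26 GHz = 1.226e+10 Hz
fd = 2*f*v/c = 2*1.226e+10*6953.6943/3.0e+08
fd = 568348.6111 Hz

568348.6111 Hz


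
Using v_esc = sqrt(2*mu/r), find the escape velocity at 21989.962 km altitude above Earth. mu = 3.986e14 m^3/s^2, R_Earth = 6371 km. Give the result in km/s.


r = 6371.0 + 21989.962 = 28360.9620 km = 2.8360962e+07 m
v_esc = sqrt(2*mu/r) = sqrt(2*3.986e14 / 2.8360962e+07)
v_esc = 5301.7979 m/s = 5.3018 km/s

5.3018 km/s


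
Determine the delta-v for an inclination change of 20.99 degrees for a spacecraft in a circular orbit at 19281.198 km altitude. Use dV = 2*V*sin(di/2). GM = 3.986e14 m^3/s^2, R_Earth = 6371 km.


r = 25652.1980 km = 2.5652198e+07 m
V = sqrt(mu/r) = 3941.9068 m/s
di = 20.99 deg = 0.3663446 rad
dV = 2*V*sin(di/2) = 2*3941.9068*sin(0.1831723)
dV = 1436.0344 m/s = 1.4360 km/s

1.4360 km/s


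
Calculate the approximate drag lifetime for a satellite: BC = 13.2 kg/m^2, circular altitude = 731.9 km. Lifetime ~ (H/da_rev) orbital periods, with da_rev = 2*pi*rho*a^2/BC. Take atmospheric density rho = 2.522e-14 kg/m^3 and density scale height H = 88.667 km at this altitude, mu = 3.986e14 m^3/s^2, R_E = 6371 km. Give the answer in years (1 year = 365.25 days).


a = R_E + alt = 7102.9000 km = 7.1029e+06 m
da_rev = 2*pi*rho*a^2/BC = 2*pi*2.522e-14*(7.1029e+06)^2/13.2 = 0.605650974 m per revolution
N = H/da_rev = 88667.0000 m / 0.605650974 m = 146399.5003 revolutions
P = 2*pi*sqrt(a^3/mu) = 5957.5099 s
lifetime = N*P = 146399.5003 * 5957.5099 = 8.7217647e+08 s = 10094.6351 days
years = 10094.6351 / 365.25 = 27.6376 years

27.6376 years


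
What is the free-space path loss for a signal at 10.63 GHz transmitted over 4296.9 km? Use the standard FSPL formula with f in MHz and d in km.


f = 10.63 GHz = 10630.0000 MHz
d = 4296.9 km
FSPL = 32.44 + 20*log10(10630.0000) + 20*log10(4296.9)
FSPL = 32.44 + 80.5307 + 72.6631
FSPL = 185.6338 dB

185.6338 dB


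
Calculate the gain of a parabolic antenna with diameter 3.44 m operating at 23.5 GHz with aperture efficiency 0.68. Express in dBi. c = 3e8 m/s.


lambda = c/f = 3e8 / 2.35e+10 = 0.01276596 m
G = eta*(pi*D/lambda)^2 = 0.68*(pi*3.44/0.01276596)^2
G = 487325.0750 (linear)
G = 10*log10(487325.0750) = 56.8782 dBi

56.8782 dBi


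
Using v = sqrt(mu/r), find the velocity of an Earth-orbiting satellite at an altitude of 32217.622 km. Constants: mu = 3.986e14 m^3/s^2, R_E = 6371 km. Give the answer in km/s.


r = R_E + alt = 6371.0 + 32217.622 = 38588.6220 km = 3.8588622e+07 m
v = sqrt(mu/r) = sqrt(3.986e14 / 3.8588622e+07) = 3213.9492 m/s = 3.2139 km/s

3.2139 km/s


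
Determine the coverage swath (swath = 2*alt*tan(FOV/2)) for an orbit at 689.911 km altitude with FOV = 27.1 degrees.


FOV = 27.1 deg = 0.4729842 rad
swath = 2 * alt * tan(FOV/2) = 2 * 689.911 * tan(0.2364921)
swath = 2 * 689.911 * 0.2410019
swath = 332.5397 km

332.5397 km


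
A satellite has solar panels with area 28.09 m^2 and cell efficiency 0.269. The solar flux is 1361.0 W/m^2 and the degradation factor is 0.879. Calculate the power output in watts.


P = area * eta * S * degradation
P = 28.09 * 0.269 * 1361.0 * 0.879
P = 9039.6376 W

9039.6376 W


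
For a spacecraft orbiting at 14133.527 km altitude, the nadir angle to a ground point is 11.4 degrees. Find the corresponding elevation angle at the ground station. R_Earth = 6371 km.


r = R_E + alt = 20504.5270 km
Law of sines in the satellite / Earth-center / ground-point triangle:
  sin(nadir)/R_E = sin(90 + el)/r  =>  cos(el) = (r/R_E)*sin(nadir)
cos(el) = (20504.5270 / 6371.0000) * sin(11.4 deg) = 0.6361435
el = arccos(0.6361435) = 50.4952 deg
(Earth-central angle = 90 - nadir - el = 28.1048 deg)

50.4952 degrees


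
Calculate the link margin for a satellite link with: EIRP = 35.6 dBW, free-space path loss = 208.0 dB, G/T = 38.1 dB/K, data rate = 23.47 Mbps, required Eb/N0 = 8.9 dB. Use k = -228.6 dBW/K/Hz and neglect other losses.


C/N0 = EIRP - FSPL + G/T - k = 35.6 - 208.0 + 38.1 - (-228.6)
C/N0 = 94.3000 dB-Hz
R_b = 23.47 Mbps = 2.347e+07 bps -> 10*log10(R_b) = 73.7051 dB-Hz
Eb/N0 = C/N0 - 10*log10(R_b) = 94.3000 - 73.7051 = 20.5949 dB
Margin = Eb/N0 - Eb/N0_req = 20.5949 - 8.9 = 11.6949 dB (link closes)

11.6949 dB


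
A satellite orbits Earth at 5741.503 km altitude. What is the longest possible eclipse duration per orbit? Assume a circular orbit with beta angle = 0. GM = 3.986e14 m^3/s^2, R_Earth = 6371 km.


r = 12112.5030 km
T = 221.1112 min
Eclipse fraction = arcsin(R_E/r)/pi = arcsin(6371.0000/12112.5030)/pi
= arcsin(0.5259854)/pi = 0.1763034
Eclipse duration = 0.1763034 * 221.1112 = 38.9827 min

38.9827 minutes


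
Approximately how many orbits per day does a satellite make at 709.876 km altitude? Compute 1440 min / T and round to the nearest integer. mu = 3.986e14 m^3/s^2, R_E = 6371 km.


r = 7.080876e+06 m
T = 2*pi*sqrt(r^3/mu) = 5929.8227 s = 98.8304 min
revs/day = 1440 / 98.8304 = 14.5704
Rounded: 15 revolutions per day

15 revolutions per day


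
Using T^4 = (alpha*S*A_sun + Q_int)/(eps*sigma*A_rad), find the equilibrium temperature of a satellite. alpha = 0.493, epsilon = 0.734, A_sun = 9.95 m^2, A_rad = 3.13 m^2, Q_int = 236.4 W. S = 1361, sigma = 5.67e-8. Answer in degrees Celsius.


Numerator = alpha*S*A_sun + Q_int = 0.493*1361*9.95 + 236.4 = 6912.5813 W
Denominator = eps*sigma*A_rad = 0.734*5.67e-8*3.13 = 1.3026371e-07 W/K^4
T^4 = 5.3066055e+10 K^4
T = 479.9591 K = 206.8091 C

206.8091 degrees Celsius


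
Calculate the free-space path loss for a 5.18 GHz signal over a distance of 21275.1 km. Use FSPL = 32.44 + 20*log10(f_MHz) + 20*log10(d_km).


f = 5.18 GHz = 5180.0000 MHz
d = 21275.1 km
FSPL = 32.44 + 20*log10(5180.0000) + 20*log10(21275.1)
FSPL = 32.44 + 74.2866 + 86.5574
FSPL = 193.2840 dB

193.2840 dB


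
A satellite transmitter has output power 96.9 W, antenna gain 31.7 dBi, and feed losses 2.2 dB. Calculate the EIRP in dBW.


Pt = 96.9 W = 19.8632 dBW
EIRP = Pt_dBW + Gt - losses = 19.8632 + 31.7 - 2.2 = 49.3632 dBW

49.3632 dBW


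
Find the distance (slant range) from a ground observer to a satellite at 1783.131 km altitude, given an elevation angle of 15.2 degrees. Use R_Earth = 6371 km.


h = 1783.131 km, el = 15.2 deg
d = -R_E*sin(el) + sqrt((R_E*sin(el))^2 + 2*R_E*h + h^2)
d = -6371.0000*sin(0.26529) + sqrt((6371.0000*0.2621892)^2 + 2*6371.0000*1783.131 + 1783.131^2)
d = 3685.9415 km

3685.9415 km


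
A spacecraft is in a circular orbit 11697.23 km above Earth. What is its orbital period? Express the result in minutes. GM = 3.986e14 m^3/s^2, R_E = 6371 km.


r = 18068.2300 km = 1.806823e+07 m
T = 2*pi*sqrt(r^3/mu) = 2*pi*sqrt(5.8985713e+21 / 3.986e14)
T = 24170.4445 s = 402.8407 min

402.8407 minutes


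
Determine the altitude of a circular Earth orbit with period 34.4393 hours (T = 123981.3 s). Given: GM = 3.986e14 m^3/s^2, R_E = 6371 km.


T = 123981.3 s
r = (mu*T^2/(4*pi^2))^(1/3) = (3.986e14 * 123981.3^2 / (4*pi^2))^(1/3)
r = 5.3739874e+07 m = 53739.8739 km
alt = r - R_E = 53739.8739 - 6371 = 47368.8739 km

47368.8739 km


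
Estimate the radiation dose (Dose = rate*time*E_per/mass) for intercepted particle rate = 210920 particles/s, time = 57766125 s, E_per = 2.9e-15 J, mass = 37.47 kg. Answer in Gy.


Total energy deposited = rate * time * E_per
  = 210920 * 57766125 * 2.9e-15 = 0.03533369 J
Dose = E_total / mass = 0.03533369 / 37.47
Dose = 9.4298613e-04 Gy

9.4299e-04 Gy


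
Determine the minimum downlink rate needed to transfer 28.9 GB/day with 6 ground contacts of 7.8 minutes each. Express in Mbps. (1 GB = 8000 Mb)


total contact time = 6 * 7.8 * 60 = 2808.0000 s
data = 28.9 GB = 231200.0000 Mb
rate = 231200.0000 / 2808.0000 = 82.3362 Mbps

82.3362 Mbps


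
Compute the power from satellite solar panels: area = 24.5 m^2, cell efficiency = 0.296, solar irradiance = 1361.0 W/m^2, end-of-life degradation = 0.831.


P = area * eta * S * degradation
P = 24.5 * 0.296 * 1361.0 * 0.831
P = 8201.9467 W

8201.9467 W


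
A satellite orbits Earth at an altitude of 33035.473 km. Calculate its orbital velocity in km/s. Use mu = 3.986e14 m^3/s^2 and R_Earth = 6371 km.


r = R_E + alt = 6371.0 + 33035.473 = 39406.4730 km = 3.9406473e+07 m
v = sqrt(mu/r) = sqrt(3.986e14 / 3.9406473e+07) = 3180.4228 m/s = 3.1804 km/s

3.1804 km/s


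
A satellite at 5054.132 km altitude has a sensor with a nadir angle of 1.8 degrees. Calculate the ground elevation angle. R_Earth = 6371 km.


r = R_E + alt = 11425.1320 km
Law of sines in the satellite / Earth-center / ground-point triangle:
  sin(nadir)/R_E = sin(90 + el)/r  =>  cos(el) = (r/R_E)*sin(nadir)
cos(el) = (11425.1320 / 6371.0000) * sin(1.8 deg) = 0.056329
el = arccos(0.056329) = 86.7709 deg
(Earth-central angle = 90 - nadir - el = 1.4291 deg)

86.7709 degrees


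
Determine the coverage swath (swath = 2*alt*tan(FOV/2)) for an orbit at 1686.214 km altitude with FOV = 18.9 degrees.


FOV = 18.9 deg = 0.3298672 rad
swath = 2 * alt * tan(FOV/2) = 2 * 1686.214 * tan(0.1649336)
swath = 2 * 1686.214 * 0.1664456
swath = 561.3259 km

561.3259 km


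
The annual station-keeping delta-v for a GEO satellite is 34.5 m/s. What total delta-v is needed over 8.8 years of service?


dV = rate * years = 34.5 * 8.8
dV = 303.6000 m/s

303.6000 m/s


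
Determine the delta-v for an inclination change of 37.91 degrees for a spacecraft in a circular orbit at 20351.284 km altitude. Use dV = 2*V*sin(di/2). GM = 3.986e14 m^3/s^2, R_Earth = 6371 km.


r = 26722.2840 km = 2.6722284e+07 m
V = sqrt(mu/r) = 3862.1742 m/s
di = 37.91 deg = 0.6616543 rad
dV = 2*V*sin(di/2) = 2*3862.1742*sin(0.3308272)
dV = 2509.0649 m/s = 2.5091 km/s

2.5091 km/s


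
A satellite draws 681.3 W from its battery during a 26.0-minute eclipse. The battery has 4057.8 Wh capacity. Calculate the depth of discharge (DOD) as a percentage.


E_used = P * t / 60 = 681.3 * 26.0 / 60 = 295.2300 Wh
DOD = E_used / E_total * 100 = 295.2300 / 4057.8 * 100
DOD = 7.2756 %

7.2756 %


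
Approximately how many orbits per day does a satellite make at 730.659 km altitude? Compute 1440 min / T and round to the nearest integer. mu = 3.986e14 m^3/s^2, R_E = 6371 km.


r = 7.101659e+06 m
T = 2*pi*sqrt(r^3/mu) = 5955.9486 s = 99.2658 min
revs/day = 1440 / 99.2658 = 14.5065
Rounded: 15 revolutions per day

15 revolutions per day


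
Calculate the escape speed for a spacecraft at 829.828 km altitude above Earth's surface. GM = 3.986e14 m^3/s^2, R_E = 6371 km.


r = 6371.0 + 829.828 = 7200.8280 km = 7.200828e+06 m
v_esc = sqrt(2*mu/r) = sqrt(2*3.986e14 / 7.200828e+06)
v_esc = 10521.8578 m/s = 10.5219 km/s

10.5219 km/s


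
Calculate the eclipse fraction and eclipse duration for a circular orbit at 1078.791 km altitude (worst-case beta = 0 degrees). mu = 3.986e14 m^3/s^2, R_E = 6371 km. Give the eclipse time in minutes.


r = 7449.7910 km
T = 106.6537 min
Eclipse fraction = arcsin(R_E/r)/pi = arcsin(6371.0000/7449.7910)/pi
= arcsin(0.8551918)/pi = 0.3265607
Eclipse duration = 0.3265607 * 106.6537 = 34.8289 min

34.8289 minutes


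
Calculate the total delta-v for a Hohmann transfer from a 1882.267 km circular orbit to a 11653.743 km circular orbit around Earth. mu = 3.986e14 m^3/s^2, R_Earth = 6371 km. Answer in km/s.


r1 = 8253.2670 km = 8.253267e+06 m
r2 = 18024.7430 km = 1.8024743e+07 m
dv1 = sqrt(mu/r1)*(sqrt(2*r2/(r1+r2)) - 1) = 1190.1770 m/s
dv2 = sqrt(mu/r2)*(1 - sqrt(2*r1/(r1+r2))) = 975.5023 m/s
total dv = |dv1| + |dv2| = 1190.1770 + 975.5023 = 2165.6793 m/s = 2.1657 km/s

2.1657 km/s


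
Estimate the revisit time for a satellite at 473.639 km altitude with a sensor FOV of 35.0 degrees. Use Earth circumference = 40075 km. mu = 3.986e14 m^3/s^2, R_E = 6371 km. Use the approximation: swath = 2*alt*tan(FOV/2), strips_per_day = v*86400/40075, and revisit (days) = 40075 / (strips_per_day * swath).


swath = 2*473.639*tan(0.3054326) = 298.6756 km
v = sqrt(mu/r) = 7631.2094 m/s = 7.6312 km/s
strips/day = v*86400/40075 = 7.6312*86400/40075 = 16.4526
coverage/day = strips * swath = 16.4526 * 298.6756 = 4913.9795 km
revisit = 40075 / 4913.9795 = 8.1553 days

8.1553 days


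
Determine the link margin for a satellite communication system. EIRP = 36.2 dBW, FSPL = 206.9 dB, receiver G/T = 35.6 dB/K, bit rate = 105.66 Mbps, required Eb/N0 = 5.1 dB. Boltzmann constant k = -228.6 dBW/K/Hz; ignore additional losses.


C/N0 = EIRP - FSPL + G/T - k = 36.2 - 206.9 + 35.6 - (-228.6)
C/N0 = 93.5000 dB-Hz
R_b = 105.66 Mbps = 1.0566e+08 bps -> 10*log10(R_b) = 80.2391 dB-Hz
Eb/N0 = C/N0 - 10*log10(R_b) = 93.5000 - 80.2391 = 13.2609 dB
Margin = Eb/N0 - Eb/N0_req = 13.2609 - 5.1 = 8.1609 dB (link closes)

8.1609 dB


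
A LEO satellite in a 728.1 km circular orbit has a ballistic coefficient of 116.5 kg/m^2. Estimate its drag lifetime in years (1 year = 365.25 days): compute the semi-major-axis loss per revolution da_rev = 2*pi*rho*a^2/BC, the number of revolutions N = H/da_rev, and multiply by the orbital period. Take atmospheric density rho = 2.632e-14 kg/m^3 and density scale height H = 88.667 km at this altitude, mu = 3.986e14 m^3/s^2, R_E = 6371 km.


a = R_E + alt = 7099.1000 km = 7.0991e+06 m
da_rev = 2*pi*rho*a^2/BC = 2*pi*2.632e-14*(7.0991e+06)^2/116.5 = 0.0715395848 m per revolution
N = H/da_rev = 88667.0000 m / 0.0715395848 m = 1.2394117e+06 revolutions
P = 2*pi*sqrt(a^3/mu) = 5952.7297 s
lifetime = N*P = 1.2394117e+06 * 5952.7297 = 7.377883e+09 s = 85392.1638 days
years = 85392.1638 / 365.25 = 233.7910 years

233.7910 years


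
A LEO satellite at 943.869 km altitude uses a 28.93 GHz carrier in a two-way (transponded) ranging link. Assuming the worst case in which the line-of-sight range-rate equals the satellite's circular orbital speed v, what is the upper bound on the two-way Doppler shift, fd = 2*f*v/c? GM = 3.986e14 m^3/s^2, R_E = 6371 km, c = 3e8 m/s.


r = 7.314869e+06 m
v = sqrt(mu/r) = 7381.8526 m/s (worst-case radial velocity)
f = 28.93 GHz = 2.893e+10 Hz
fd = 2*f*v/c = 2*2.893e+10*7381.8526/3.0e+08
fd = 1.4237133e+06 Hz

1.4237e+06 Hz


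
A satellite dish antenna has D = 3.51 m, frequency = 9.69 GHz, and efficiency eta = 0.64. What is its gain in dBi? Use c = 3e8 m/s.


lambda = c/f = 3e8 / 9.69e+09 = 0.03095975 m
G = eta*(pi*D/lambda)^2 = 0.64*(pi*3.51/0.03095975)^2
G = 81189.3374 (linear)
G = 10*log10(81189.3374) = 49.0950 dBi

49.0950 dBi


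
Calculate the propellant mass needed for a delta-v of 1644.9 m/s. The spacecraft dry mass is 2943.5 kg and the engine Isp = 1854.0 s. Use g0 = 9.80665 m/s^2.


ve = Isp * g0 = 1854.0 * 9.80665 = 18181.529100 m/s
mass ratio = exp(dv/ve) = exp(1644.9/18181.529100) = 1.09468969
m_prop = m_dry * (mr - 1) = 2943.5 * (1.09468969 - 1)
m_prop = 278.7191 kg

278.7191 kg


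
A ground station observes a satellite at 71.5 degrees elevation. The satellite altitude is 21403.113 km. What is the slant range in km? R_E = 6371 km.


h = 21403.113 km, el = 71.5 deg
d = -R_E*sin(el) + sqrt((R_E*sin(el))^2 + 2*R_E*h + h^2)
d = -6371.0000*sin(1.2479) + sqrt((6371.0000*0.9483237)^2 + 2*6371.0000*21403.113 + 21403.113^2)
d = 21658.6758 km

21658.6758 km


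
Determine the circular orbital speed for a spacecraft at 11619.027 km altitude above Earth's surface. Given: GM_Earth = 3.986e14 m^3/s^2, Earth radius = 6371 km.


r = R_E + alt = 6371.0 + 11619.027 = 17990.0270 km = 1.7990027e+07 m
v = sqrt(mu/r) = sqrt(3.986e14 / 1.7990027e+07) = 4707.0926 m/s = 4.7071 km/s

4.7071 km/s


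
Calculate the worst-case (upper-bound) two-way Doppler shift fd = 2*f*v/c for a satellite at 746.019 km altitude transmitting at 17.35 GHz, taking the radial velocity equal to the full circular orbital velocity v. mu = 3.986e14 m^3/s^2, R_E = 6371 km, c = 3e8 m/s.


r = 7.117019e+06 m
v = sqrt(mu/r) = 7483.7554 m/s (worst-case radial velocity)
f = 17.35 GHz = 1.735e+10 Hz
fd = 2*f*v/c = 2*1.735e+10*7483.7554/3.0e+08
fd = 865621.0413 Hz

865621.0413 Hz


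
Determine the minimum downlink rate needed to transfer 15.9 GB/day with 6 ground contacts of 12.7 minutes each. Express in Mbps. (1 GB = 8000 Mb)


total contact time = 6 * 12.7 * 60 = 4572.0000 s
data = 15.9 GB = 127200.0000 Mb
rate = 127200.0000 / 4572.0000 = 27.8215 Mbps

27.8215 Mbps


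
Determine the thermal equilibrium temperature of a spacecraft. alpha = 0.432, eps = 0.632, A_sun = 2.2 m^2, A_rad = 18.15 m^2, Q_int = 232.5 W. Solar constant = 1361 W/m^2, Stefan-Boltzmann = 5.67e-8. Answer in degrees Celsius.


Numerator = alpha*S*A_sun + Q_int = 0.432*1361*2.2 + 232.5 = 1525.9944 W
Denominator = eps*sigma*A_rad = 0.632*5.67e-8*18.15 = 6.5039436e-07 W/K^4
T^4 = 2.3462602e+09 K^4
T = 220.0868 K = -53.0632 C

-53.0632 degrees Celsius
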